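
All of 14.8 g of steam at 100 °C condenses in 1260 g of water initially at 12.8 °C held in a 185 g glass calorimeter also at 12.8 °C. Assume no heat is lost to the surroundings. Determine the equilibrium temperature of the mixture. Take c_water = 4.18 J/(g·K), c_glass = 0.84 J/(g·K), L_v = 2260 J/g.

T_f ≈ 19.9 °C

Heat gained plus heat lost sum to zero:
condense steam: −14.8·2260 = −33448; condensate cools 100→T: 14.8·4.18·(T − 100) = 61.86(T − 100); water warms: 1260·4.18·(T − 12.8) = 5266.8(T − 12.8); cup: 155.4(T − 12.8)
5484.1 T = 33448 + 6186.4 + 69404 = 109039
T ≈ 19.88 °C, under the boiling point, so the assumption holds.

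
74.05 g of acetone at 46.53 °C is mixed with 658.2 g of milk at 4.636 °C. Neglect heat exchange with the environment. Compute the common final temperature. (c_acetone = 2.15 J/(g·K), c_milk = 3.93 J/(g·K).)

T_f ≈ 7.1 °C

T_f is the heat-capacity-weighted average of the initial temperatures:
T_f = (159.21×46.53 + 2586.7×4.636) / (159.21 + 2586.7)
    = 19400 / 2745.9 ≈ 7.06 °C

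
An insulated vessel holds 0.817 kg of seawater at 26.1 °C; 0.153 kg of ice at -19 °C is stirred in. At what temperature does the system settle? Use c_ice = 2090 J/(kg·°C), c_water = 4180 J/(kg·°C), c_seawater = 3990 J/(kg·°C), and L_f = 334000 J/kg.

Sum of m c ΔT and latent-heat terms is zero:
ice -19→0 °C: 0.153×2090×19 = 6075.6
  melt ice: 0.153×334000 = 51102
  warm the meltwater: 639.54 T
  seawater cools: 0.817×3990×(T − 26.1) = 3259.8(T − 26.1)
3899.4 T = 85082 − 57178 = 27904
T ≈ 7.16 °C. Since T > 0 °C, the all-ice-melts assumption holds.

T_f ≈ 7.2 °C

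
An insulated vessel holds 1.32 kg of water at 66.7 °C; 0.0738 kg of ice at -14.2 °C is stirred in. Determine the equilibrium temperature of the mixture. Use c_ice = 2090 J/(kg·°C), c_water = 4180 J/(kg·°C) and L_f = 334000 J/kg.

T_f ≈ 58.6 °C

Energy balance with sensible and latent terms:
warm ice to 0 °C: 0.0738·2090·(0 − (-14.2)) = 2190.2
  latent heat to melt: 0.0738·334000 = 24649
  meltwater 0→T: 0.0738·4180·T = 308.48 T
  water cools: 1.32·4180·(T − 66.7) = 5517.6(T − 66.7)
5826.1 T = 368024 − 26839 = 341184
T ≈ 58.56 °C — above 0 °C, consistent with complete melting.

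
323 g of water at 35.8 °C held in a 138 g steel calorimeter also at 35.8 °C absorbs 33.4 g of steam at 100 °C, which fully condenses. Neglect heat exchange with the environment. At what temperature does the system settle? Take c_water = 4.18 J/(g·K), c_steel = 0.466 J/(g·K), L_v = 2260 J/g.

T_f ≈ 90.1 °C

Sum of m c ΔT and latent-heat terms is zero:
condense steam: −33.4×2260 = −75484; condensate cools 100→T: 33.4×4.18×(T − 100) = 139.61(T − 100); water warms: 323×4.18×(T − 35.8) = 1350.1(T − 35.8); steel cup: 138×0.466×(T − 35.8) = 64.31(T − 35.8)
1554.1 T = 75484 + 13961 + 50637 = 140082
T ≈ 90.14 °C (< 100 °C, so full condensation is consistent).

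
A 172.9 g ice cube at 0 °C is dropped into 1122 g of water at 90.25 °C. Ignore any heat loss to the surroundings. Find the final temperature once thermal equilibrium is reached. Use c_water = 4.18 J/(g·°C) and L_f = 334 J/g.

T_f ≈ 67.5 °C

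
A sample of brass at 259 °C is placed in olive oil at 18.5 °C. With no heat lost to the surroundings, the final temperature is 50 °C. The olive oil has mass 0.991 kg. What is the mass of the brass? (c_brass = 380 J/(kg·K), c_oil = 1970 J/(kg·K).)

m ≈ 0.774 kg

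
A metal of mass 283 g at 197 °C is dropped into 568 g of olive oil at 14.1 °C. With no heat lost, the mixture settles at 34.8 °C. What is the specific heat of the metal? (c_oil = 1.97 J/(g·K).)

c ≈ 0.505 J/(g·K)

m_s c (T_s − T_f) = m_oil c_oil (T_f − T_0):
283·c·(197 − 34.8) = 568·1.97·(34.8 − 14.1)
45903 c = 23162  ⇒  c ≈ 0.5046 J/(g·K)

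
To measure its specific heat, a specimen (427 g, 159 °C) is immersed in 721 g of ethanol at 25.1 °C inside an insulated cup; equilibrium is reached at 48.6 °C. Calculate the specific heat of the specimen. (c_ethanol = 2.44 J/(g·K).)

c ≈ 0.877 J/(g·K)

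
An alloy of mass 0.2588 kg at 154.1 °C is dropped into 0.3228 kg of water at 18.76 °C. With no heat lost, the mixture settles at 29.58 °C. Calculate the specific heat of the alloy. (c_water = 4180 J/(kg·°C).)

c ≈ 453 J/(kg·°C)

m_s c (T_s − T_f) = m_water c_water (T_f − T_0):
0.2588×c×(154.1 − 29.58) = 0.3228×4180×(29.58 − 18.76)
32.23 c = 14599  ⇒  c ≈ 453 J/(kg·°C)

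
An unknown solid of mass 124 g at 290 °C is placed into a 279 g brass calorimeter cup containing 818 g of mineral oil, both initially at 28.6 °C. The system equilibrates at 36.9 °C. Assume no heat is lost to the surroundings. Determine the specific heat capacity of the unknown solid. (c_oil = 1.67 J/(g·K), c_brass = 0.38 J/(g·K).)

c ≈ 0.389 J/(g·K)

Let T be the final temperature. ΣQ_i = 0:
124·c·(36.9 − 290) + 818·1.67·(36.9 − 28.6) + 279·0.38·(36.9 − 28.6) = 0
-31384 c = -12218
c = -12218/-31384 ≈ 0.3893 J/(g·K)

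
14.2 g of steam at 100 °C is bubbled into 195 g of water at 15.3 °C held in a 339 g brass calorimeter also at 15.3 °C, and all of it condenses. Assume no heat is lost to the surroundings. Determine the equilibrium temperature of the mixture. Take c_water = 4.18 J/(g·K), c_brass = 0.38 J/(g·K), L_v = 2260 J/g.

T_f ≈ 52.3 °C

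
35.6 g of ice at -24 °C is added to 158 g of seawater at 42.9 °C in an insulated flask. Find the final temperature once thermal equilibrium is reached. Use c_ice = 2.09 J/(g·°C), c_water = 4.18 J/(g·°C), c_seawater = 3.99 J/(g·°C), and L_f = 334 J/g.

Net heat exchanged in the isolated system is zero:
ice -24→0 °C: 35.6×2.09×24 = 1785.7; fusion: m_ice L_f = 35.6×334 = 11890; warm the meltwater: 148.81 T; seawater cools: 158×3.99×(T − 42.9) = 630.42(T − 42.9)
779.23 T = 27045 − 13676 = 13369
T ≈ 17.16 °C (positive, so assuming full melt was valid).

T_f ≈ 17.2 °C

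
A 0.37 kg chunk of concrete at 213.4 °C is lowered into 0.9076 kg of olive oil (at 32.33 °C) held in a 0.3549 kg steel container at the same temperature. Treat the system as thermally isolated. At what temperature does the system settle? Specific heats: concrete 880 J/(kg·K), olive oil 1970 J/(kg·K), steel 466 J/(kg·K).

Heat gained plus heat lost sum to zero:
0.37·880·(T − 213.4) + 0.9076·1970·(T − 32.33) + 0.3549·466·(T − 32.33) = 0
2279 T = 132635
T ≈ 58.20 °C

T_f ≈ 58.2 °C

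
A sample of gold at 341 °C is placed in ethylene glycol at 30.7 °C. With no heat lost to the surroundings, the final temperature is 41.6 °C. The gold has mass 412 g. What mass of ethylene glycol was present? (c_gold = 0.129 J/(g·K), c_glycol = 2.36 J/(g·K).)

Energy conservation, ΣQ = 0:
412·0.129·(41.6 − 341) + m·2.36·(41.6 − 30.7) = 0
25.72 m = 15913
m = 15913/25.72 ≈ 618.6 g

m ≈ 619 g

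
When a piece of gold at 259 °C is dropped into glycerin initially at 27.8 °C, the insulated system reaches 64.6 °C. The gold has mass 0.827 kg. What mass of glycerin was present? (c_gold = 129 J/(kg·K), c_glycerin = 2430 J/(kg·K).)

m ≈ 0.232 kg

|Q_gold| = |Q_glycerin|:
0.827×129×(259 − 64.6) = m×2430×(64.6 − 27.8)
89424 m = 20739  ⇒  m ≈ 0.2319 kg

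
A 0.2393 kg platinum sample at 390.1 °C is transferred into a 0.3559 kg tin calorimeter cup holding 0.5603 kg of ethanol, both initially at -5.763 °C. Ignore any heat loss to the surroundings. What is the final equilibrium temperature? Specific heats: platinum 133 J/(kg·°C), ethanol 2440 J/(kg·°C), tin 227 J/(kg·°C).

T_f ≈ 2.8 °C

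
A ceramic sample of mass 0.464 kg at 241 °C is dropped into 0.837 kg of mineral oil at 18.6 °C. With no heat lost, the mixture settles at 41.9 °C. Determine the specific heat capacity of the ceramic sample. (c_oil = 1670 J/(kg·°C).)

c ≈ 353 J/(kg·°C)

m_s c (T_s − T_f) = m_oil c_oil (T_f − T_0):
0.464·c·(241 − 41.9) = 0.837·1670·(41.9 − 18.6)
92.38 c = 32569  ⇒  c ≈ 352.5 J/(kg·°C)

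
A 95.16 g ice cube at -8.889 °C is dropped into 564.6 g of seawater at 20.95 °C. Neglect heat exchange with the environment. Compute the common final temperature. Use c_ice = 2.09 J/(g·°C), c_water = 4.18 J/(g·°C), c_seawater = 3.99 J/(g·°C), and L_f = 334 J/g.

Sum of m c ΔT and latent-heat terms is zero:
warm ice to 0 °C: 95.16×2.09×(0 − (-8.889)) = 1767.9
  latent heat to melt: 95.16×334 = 31783
  warm the meltwater: 397.77 T
  seawater cools: 564.6×3.99×(T − 20.95) = 2252.8(T − 20.95)
2650.5 T = 47195 − 33551 = 13644
T ≈ 5.15 °C — above 0 °C, consistent with complete melting.

T_f ≈ 5.1 °C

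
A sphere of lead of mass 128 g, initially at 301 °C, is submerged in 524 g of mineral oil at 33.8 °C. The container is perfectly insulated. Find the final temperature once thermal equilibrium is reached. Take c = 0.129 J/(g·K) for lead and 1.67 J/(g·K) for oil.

T_f ≈ 38.7 °C

|Q_lead| = |Q_oil|:
128×0.129×(301 − T) = 524×1.67×(T − 33.8)
16.51(301 − T) = 875.08(T − 33.8)
891.59 T = 34548  ⇒  T ≈ 38.75 °C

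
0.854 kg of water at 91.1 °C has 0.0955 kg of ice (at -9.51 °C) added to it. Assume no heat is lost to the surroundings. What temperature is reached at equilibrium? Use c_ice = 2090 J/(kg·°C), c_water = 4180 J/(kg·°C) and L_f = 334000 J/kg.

T_f ≈ 73.4 °C

Energy balance with sensible and latent terms:
ice -9.51→0 °C: 0.0955×2090×9.51 = 1898.1
  latent heat to melt: 0.0955×334000 = 31897
  warm the meltwater: 399.19 T
  water: 3569.7(T − 91.1)
3968.9 T = 325201 − 33795 = 291406
T ≈ 73.42 °C — above 0 °C, consistent with complete melting.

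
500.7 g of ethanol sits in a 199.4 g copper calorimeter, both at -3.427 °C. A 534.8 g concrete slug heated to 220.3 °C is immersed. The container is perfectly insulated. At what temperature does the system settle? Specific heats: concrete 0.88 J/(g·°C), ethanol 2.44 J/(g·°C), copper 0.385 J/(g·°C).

Conservation of energy gives ΣQ = 0:
534.8×0.88×(T − 220.3) + 500.7×2.44×(T − (-3.427)) + 199.4×0.385×(T − (-3.427)) = 0
1769.1 T = 99229
T = 99229 / 1769.1 = 56.1 °C

T_f ≈ 56.1 °C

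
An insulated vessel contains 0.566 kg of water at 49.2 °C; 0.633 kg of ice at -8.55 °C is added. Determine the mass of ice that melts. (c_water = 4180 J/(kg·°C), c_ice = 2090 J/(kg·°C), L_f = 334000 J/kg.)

m_melted ≈ 0.315 kg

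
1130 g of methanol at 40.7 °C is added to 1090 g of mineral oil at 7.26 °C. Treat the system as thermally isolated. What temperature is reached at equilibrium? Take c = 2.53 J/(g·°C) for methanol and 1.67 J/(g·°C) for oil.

T_f ≈ 27.7 °C

T_f = Σ m_i c_i T_i / Σ m_i c_i:
T_f = (2858.9×40.7 + 1820.3×7.26) / (2858.9 + 1820.3)
    = 129573 / 4679.2 ≈ 27.69 °C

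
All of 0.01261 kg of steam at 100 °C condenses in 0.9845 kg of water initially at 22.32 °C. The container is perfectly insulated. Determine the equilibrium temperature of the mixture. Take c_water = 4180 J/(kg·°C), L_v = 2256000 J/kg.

T_f ≈ 30.1 °C

Net heat exchanged in the isolated system is zero:
condense steam: −0.01261·2256000 = −28448
  condensed water 100 °C→T: 52.71(T − 100)
  original water: 4115.2(T − 22.32)
4167.9 T = 28448 + 5271 + 91851 = 125571
T ≈ 30.13 °C, under the boiling point, so the assumption holds.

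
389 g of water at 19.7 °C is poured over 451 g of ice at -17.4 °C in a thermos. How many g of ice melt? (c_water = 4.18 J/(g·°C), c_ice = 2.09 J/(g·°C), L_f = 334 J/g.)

m_melted ≈ 46.8 g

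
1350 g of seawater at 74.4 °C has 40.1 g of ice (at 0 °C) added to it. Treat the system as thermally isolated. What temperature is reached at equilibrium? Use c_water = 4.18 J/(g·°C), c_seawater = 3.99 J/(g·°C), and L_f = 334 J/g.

T_f ≈ 69.7 °C

Let T be the final temperature. ΣQ_i = 0:
melt ice: 40.1×334 = 13393
  warm the meltwater: 167.62 T
  seawater: 5386.5(T − 74.4)
5554.1 T = 400756 − 13393 = 387362
T ≈ 69.74 °C. Since T > 0 °C, the all-ice-melts assumption holds.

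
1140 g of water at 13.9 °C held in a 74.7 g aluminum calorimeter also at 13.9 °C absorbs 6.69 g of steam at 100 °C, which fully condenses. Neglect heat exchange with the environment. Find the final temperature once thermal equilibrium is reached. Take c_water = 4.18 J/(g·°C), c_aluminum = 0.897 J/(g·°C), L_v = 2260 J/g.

T_f ≈ 17.5 °C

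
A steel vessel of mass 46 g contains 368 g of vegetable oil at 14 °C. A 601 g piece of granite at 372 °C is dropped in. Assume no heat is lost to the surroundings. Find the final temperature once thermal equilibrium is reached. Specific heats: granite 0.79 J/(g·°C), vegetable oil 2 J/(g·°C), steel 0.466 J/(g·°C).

T_f ≈ 151.9 °C

Taking heat into each body as positive, Σ m c ΔT = 0:
601×0.79×(T − 372) + 368×2×(T − 14) + 46×0.466×(T − 14) = 0
474.79(T − 372) + 736(T − 14) + 21.44(T − 14) = 0
(474.79 + 736 + 21.44) T = 474.79×372 + 736×14 + 21.44×14
T = 187226 / 1232.2 = 152 °C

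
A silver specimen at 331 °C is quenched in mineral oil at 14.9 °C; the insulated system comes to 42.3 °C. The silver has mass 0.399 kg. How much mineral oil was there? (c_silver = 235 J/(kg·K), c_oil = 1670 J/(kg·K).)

m ≈ 0.592 kg

|Q_silver| = |Q_oil|:
0.399·235·(331 − 42.3) = m·1670·(42.3 − 14.9)
45758 m = 27070  ⇒  m ≈ 0.5916 kg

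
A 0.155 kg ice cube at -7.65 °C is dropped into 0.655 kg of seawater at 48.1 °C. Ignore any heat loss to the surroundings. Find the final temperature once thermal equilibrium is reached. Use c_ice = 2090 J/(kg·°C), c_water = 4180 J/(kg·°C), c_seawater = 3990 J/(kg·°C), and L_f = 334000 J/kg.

Net heat exchanged in the isolated system is zero:
warm ice to 0 °C: 0.155·2090·(0 − (-7.65)) = 2478.2
  latent heat to melt: 0.155·334000 = 51770
  meltwater 0→T: 0.155·4180·T = 647.9 T
  seawater: 2613.5(T − 48.1)
3261.4 T = 125707 − 54248 = 71459
T ≈ 21.91 °C (positive, so assuming full melt was valid).

T_f ≈ 21.9 °C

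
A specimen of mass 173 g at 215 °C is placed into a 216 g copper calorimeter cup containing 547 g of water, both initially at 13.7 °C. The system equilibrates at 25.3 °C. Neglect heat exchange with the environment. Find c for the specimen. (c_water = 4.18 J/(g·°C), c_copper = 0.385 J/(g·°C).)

c ≈ 0.838 J/(g·°C)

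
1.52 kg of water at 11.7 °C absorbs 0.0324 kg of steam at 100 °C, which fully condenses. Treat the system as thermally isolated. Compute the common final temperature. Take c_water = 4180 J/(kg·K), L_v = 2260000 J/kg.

T_f ≈ 24.8 °C

Heat gained plus heat lost sum to zero:
latent heat released on condensation: 0.0324×2260000 = 73224
  condensate cools 100→T: 0.0324×4180×(T − 100) = 135.43(T − 100)
  water warms: 1.52×4180×(T − 11.7) = 6353.6(T − 11.7)
6489 T = 73224 + 13543 + 74337 = 161104
T ≈ 24.83 °C, under the boiling point, so the assumption holds.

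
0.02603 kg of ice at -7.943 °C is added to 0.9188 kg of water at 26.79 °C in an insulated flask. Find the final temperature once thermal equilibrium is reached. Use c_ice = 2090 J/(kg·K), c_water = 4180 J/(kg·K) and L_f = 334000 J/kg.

Taking heat into each body as positive, Σ m c ΔT = 0:
ice -7.943→0 °C: 0.02603·2090·7.943 = 432.12; melt ice: 0.02603·334000 = 8694; meltwater 0→T: 0.02603·4180·T = 108.81 T; water cools: 0.9188·4180·(T − 26.79) = 3840.6(T − 26.79)
3949.4 T = 102889 − 9126.1 = 93763
T ≈ 23.74 °C (positive, so assuming full melt was valid).

T_f ≈ 23.7 °C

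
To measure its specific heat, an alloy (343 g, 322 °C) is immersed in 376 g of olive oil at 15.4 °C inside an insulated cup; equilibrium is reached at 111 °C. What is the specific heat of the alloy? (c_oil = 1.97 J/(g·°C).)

c ≈ 0.978 J/(g·°C)

Taking heat into each body as positive, Σ m c ΔT = 0:
343·c·(111 − 322) + 376·1.97·(111 − 15.4) = 0
-72373 c = -70813
c = -70813/-72373 ≈ 0.9784 J/(g·°C)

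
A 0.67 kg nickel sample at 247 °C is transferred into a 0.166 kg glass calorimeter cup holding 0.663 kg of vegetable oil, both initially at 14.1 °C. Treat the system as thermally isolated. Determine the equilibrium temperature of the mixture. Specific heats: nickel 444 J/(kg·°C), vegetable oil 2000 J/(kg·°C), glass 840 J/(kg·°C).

T_f ≈ 53.4 °C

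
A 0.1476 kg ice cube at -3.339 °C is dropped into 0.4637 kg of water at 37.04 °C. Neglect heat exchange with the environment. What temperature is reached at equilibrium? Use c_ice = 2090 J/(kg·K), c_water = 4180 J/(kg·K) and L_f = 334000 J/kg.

Sum of m c ΔT and latent-heat terms is zero:
warm ice to 0 °C: 0.1476·2090·(0 − (-3.339)) = 1030
  fusion: m_ice L_f = 0.1476·334000 = 49298
  meltwater 0→T: 0.1476·4180·T = 616.97 T
  water: 1938.3(T − 37.04)
2555.2 T = 71793 − 50328 = 21465
T ≈ 8.40 °C (positive, so assuming full melt was valid).

T_f ≈ 8.4 °C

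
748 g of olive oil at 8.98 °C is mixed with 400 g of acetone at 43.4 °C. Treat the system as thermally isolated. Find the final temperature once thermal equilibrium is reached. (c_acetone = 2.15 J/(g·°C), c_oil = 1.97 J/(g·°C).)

T_f is the heat-capacity-weighted average of the initial temperatures:
T_f = (860*43.4 + 1473.6*8.98) / (860 + 1473.6)
    = 50557 / 2333.6 ≈ 21.66 °C

T_f ≈ 21.7 °C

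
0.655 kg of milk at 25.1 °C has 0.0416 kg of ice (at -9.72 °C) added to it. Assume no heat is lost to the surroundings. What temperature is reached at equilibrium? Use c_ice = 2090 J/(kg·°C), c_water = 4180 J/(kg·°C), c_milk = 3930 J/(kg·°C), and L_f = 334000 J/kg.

T_f ≈ 18.1 °C

Taking heat into each body as positive, Σ m c ΔT = 0:
warm ice to 0 °C: 0.0416·2090·(0 − (-9.72)) = 845.1; latent heat to melt: 0.0416·334000 = 13894; warm the meltwater: 173.89 T; milk: 2574.2(T − 25.1)
2748 T = 64611 − 14739 = 49872
T ≈ 18.15 °C. Since T > 0 °C, the all-ice-melts assumption holds.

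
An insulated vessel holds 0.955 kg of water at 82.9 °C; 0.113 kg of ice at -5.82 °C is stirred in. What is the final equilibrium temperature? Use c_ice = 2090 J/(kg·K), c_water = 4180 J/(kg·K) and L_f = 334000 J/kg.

T_f ≈ 65.4 °C

Energy balance with sensible and latent terms:
ice -5.82→0 °C: 0.113×2090×5.82 = 1374.5
  melt ice: 0.113×334000 = 37742
  warm the meltwater: 472.34 T
  water cools: 0.955×4180×(T − 82.9) = 3991.9(T − 82.9)
4464.2 T = 330929 − 39117 = 291812
T ≈ 65.37 °C (positive, so assuming full melt was valid).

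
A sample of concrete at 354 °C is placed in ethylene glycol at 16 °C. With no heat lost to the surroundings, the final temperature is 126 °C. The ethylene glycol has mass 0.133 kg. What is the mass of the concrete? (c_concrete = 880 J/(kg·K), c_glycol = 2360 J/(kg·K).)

|Q_concrete| = |Q_glycol|:
m·880·(354 − 126) = 0.133·2360·(126 − 16)
200640 m = 34527  ⇒  m ≈ 0.1721 kg

m ≈ 0.172 kg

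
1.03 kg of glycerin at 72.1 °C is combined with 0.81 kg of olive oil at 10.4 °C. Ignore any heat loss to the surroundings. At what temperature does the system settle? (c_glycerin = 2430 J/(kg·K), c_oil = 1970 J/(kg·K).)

T_f ≈ 48.1 °C

|Q_glycerin| = |Q_oil|:
1.03·2430·(72.1 − T) = 0.81·1970·(T − 10.4)
2502.9(72.1 − T) = 1595.7(T − 10.4)
4098.6 T = 197054  ⇒  T ≈ 48.08 °C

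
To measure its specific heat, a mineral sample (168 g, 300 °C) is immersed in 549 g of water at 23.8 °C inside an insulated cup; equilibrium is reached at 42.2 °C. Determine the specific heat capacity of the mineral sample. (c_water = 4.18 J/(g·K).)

c ≈ 0.975 J/(g·K)

Conservation of energy gives ΣQ = 0:
168·c·(42.2 − 300) + 549·4.18·(42.2 − 23.8) = 0
-43310 c = -42225
c = -42225/-43310 ≈ 0.9749 J/(g·K)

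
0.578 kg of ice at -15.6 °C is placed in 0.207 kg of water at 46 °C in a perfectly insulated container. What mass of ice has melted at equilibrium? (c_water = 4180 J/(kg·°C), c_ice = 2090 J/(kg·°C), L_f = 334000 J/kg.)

Cooling the water to 0 °C releases 0.207×4180×46 = 39802 J.
Warming the ice to 0 °C takes 0.578×2090×15.6 = 18845 J, leaving 20957 J for melting.
Fully melting the ice requires m_ice L_f = 0.578×334000 = 193052 J.
20957 J < 193052 J, so only part of the ice melts and the system sits at 0 °C.
m_melted×334000 = 20957  ⇒  m_melted ≈ 0.06275 kg.

m_melted ≈ 0.0627 kg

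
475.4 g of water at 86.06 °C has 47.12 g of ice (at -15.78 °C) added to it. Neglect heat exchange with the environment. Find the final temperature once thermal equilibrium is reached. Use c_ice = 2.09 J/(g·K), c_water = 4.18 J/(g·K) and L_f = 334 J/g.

Net heat exchanged in the isolated system is zero:
warm ice to 0 °C: 47.12·2.09·(0 − (-15.78)) = 1554
  latent heat to melt: 47.12·334 = 15738
  meltwater 0→T: 47.12·4.18·T = 196.96 T
  water: 1987.2(T − 86.06)
2184.1 T = 171016 − 17292 = 153724
T ≈ 70.38 °C (positive, so assuming full melt was valid).

T_f ≈ 70.4 °C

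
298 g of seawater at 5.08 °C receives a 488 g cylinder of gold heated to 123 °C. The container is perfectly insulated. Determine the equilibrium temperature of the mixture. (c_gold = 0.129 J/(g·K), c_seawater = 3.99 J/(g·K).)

T_f ≈ 11.0 °C

T_f is the heat-capacity-weighted average of the initial temperatures:
T_f = (62.95*123 + 1189*5.08) / (62.95 + 1189)
    = 13783 / 1252 ≈ 11.01 °C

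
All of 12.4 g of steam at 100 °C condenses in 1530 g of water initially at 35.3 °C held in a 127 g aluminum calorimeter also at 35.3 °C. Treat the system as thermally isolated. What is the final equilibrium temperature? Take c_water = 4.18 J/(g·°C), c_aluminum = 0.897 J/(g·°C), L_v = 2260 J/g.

Heat gained plus heat lost sum to zero:
latent heat released on condensation: 12.4·2260 = 28024
  condensed water 100 °C→T: 51.83(T − 100)
  original water: 6395.4(T − 35.3)
  cup: 113.92(T − 35.3)
6561.2 T = 28024 + 5183.2 + 229779 = 262986
T ≈ 40.08 °C (< 100 °C, so full condensation is consistent).

T_f ≈ 40.1 °C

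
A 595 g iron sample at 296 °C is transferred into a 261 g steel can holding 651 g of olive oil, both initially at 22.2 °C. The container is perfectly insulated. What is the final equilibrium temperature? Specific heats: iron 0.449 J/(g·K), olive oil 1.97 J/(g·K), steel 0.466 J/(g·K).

T_f ≈ 66.0 °C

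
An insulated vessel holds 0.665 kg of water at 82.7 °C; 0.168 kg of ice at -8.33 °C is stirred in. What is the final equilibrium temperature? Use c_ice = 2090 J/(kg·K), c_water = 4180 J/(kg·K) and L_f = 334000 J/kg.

Let T be the final temperature. ΣQ_i = 0:
ice -8.33→0 °C: 0.168·2090·8.33 = 2924.8
  latent heat to melt: 0.168·334000 = 56112
  meltwater 0→T: 0.168·4180·T = 702.24 T
  water cools: 0.665·4180·(T − 82.7) = 2779.7(T − 82.7)
3481.9 T = 229881 − 59037 = 170844
T ≈ 49.07 °C (positive, so assuming full melt was valid).

T_f ≈ 49.1 °C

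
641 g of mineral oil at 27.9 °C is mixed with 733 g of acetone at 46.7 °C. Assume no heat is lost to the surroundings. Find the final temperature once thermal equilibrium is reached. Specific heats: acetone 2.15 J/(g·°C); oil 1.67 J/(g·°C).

T_f ≈ 39.1 °C

With ΣQ=0 the equilibrium temperature is the m·c-weighted mean:
T_f = (1576·46.7 + 1070.5·27.9) / (1576 + 1070.5)
    = 103463 / 2646.4 ≈ 39.10 °C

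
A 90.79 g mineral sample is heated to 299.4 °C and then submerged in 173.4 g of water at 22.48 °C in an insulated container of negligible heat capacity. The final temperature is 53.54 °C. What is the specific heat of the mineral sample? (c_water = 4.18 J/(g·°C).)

Heat gained plus heat lost sum to zero:
90.79·c·(53.54 − 299.4) + 173.4·4.18·(53.54 − 22.48) = 0
-22322 c = -22513
c = -22513/-22322 ≈ 1.009 J/(g·°C)

c ≈ 1.01 J/(g·°C)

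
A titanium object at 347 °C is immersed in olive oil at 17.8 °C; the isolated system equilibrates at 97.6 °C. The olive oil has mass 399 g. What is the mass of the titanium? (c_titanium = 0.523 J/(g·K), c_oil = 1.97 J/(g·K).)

m ≈ 481 g

Conservation of energy gives ΣQ = 0:
m×0.523×(97.6 − 347) + 399×1.97×(97.6 − 17.8) = 0
-130.44 m = -62725
m = -62725/-130.44 ≈ 480.9 g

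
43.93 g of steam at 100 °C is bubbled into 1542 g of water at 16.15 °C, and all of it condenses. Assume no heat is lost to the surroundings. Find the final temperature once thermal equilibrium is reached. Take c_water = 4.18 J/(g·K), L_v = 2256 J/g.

T_f ≈ 33.4 °C

Taking heat into each body as positive, Σ m c ΔT = 0:
steam→water at 100 °C releases m L_v = 43.93×2256 = 99106
  condensate cools 100→T: 43.93×4.18×(T − 100) = 183.63(T − 100)
  water warms: 1542×4.18×(T − 16.15) = 6445.6(T − 16.15)
6629.2 T = 99106 + 18363 + 104096 = 221565
T ≈ 33.42 °C, under the boiling point, so the assumption holds.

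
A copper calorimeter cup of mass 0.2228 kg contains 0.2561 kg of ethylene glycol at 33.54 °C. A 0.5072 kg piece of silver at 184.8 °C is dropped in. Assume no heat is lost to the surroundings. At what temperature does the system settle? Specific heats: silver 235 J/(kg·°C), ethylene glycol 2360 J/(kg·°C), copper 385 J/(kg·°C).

T_f ≈ 55.8 °C

Net heat exchanged in the isolated system is zero:
0.5072×235×(T − 184.8) + 0.2561×2360×(T − 33.54) + 0.2228×385×(T − 33.54) = 0
119.19(T − 184.8) + 604.4(T − 33.54) + 85.78(T − 33.54) = 0
809.37 T = 45175
T = 45175 / 809.37 = 55.8 °C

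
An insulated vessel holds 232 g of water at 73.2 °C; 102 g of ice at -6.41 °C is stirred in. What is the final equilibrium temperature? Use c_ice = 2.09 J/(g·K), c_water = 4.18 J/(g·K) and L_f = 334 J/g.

T_f ≈ 25.5 °C

Heat gained plus heat lost sum to zero:
warm ice to 0 °C: 102·2.09·(0 − (-6.41)) = 1366.5; melt ice: 102·334 = 34068; warm the meltwater: 426.36 T; water cools: 232·4.18·(T − 73.2) = 969.76(T − 73.2)
1396.1 T = 70986 − 35434 = 35552
T ≈ 25.46 °C (positive, so assuming full melt was valid).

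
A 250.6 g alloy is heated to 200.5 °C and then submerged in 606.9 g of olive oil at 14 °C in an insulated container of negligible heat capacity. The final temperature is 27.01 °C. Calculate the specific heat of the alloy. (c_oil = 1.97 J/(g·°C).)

c ≈ 0.358 J/(g·°C)

Heat lost by the alloy = heat gained by the oil:
250.6×c×(200.5 − 27.01) = 606.9×1.97×(27.01 − 14)
43477 c = 15555  ⇒  c ≈ 0.3578 J/(g·°C)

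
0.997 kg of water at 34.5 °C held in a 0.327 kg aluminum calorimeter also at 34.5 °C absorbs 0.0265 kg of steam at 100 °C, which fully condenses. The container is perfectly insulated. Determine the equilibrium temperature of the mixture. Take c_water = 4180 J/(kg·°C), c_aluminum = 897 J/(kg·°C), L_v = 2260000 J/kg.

T_f ≈ 49.2 °C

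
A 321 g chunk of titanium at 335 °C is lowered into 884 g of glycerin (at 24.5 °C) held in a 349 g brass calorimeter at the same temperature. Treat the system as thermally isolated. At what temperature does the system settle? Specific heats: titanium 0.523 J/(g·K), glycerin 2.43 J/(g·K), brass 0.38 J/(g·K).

T_f ≈ 45.8 °C

Energy conservation, ΣQ = 0:
321*0.523*(T − 335) + 884*2.43*(T − 24.5) + 349*0.38*(T − 24.5) = 0
2448.6 T = 112119
T = 112119 / 2448.6 = 45.8 °C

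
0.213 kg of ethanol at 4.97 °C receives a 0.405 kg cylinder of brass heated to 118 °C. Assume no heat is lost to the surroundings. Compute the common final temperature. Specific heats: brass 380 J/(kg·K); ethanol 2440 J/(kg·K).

T_f ≈ 30.8 °C

With ΣQ=0 the equilibrium temperature is the m·c-weighted mean:
T_f = (153.9·118 + 519.72·4.97) / (153.9 + 519.72)
    = 20743 / 673.62 ≈ 30.79 °C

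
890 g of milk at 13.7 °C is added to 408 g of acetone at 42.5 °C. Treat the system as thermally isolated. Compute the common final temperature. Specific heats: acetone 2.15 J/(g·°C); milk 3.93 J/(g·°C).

Let T be the final temperature. ΣQ_i = 0:
408·2.15·(T − 42.5) + 890·3.93·(T − 13.7) = 0
877.2(T − 42.5) + 3497.7(T − 13.7) = 0
4374.9 T = 85199
T ≈ 19.47 °C

T_f ≈ 19.5 °C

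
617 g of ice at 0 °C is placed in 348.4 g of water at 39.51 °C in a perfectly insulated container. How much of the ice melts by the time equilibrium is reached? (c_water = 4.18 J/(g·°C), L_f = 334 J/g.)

m_melted ≈ 172 g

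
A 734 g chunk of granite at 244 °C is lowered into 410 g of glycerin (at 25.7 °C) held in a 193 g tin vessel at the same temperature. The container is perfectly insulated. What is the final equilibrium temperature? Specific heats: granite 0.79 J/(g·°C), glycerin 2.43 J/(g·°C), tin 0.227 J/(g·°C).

T_f ≈ 103.8 °C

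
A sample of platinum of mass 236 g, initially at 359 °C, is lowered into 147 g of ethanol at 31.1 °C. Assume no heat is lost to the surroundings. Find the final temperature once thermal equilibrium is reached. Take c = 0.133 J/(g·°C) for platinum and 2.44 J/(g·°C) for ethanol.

Let T be the final temperature. ΣQ_i = 0:
236×0.133×(T − 359) + 147×2.44×(T − 31.1) = 0
31.39(T − 359) + 358.68(T − 31.1) = 0
390.07 T = 22423
T = 22423/390.07 ≈ 57.49 °C

T_f ≈ 57.5 °C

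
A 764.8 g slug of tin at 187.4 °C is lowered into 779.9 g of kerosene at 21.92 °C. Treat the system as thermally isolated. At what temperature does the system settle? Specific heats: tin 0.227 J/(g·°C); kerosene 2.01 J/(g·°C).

T_f ≈ 38.4 °C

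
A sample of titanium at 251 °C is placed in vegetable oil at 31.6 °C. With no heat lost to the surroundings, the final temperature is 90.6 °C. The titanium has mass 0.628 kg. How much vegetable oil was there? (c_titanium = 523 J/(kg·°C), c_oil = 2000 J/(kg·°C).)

m ≈ 0.446 kg

|Q_titanium| = |Q_oil|:
0.628·523·(251 − 90.6) = m·2000·(90.6 − 31.6)
118000 m = 52682  ⇒  m ≈ 0.4465 kg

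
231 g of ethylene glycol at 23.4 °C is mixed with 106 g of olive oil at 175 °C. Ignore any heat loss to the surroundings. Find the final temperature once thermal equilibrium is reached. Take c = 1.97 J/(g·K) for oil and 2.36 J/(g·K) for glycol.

T_f is the heat-capacity-weighted average of the initial temperatures:
T_f = (208.82*175 + 545.16*23.4) / (208.82 + 545.16)
    = 49300 / 753.98 ≈ 65.39 °C

T_f ≈ 65.4 °C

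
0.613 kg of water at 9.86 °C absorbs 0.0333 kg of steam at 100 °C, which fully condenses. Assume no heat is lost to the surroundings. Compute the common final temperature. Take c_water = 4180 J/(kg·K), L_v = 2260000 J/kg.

T_f ≈ 42.4 °C

Heat gained plus heat lost sum to zero:
steam→water at 100 °C releases m L_v = 0.0333×2260000 = 75258
  condensed water 100 °C→T: 139.19(T − 100)
  water warms: 0.613×4180×(T − 9.86) = 2562.3(T − 9.86)
2701.5 T = 75258 + 13919 + 25265 = 114442
T ≈ 42.36 °C, under the boiling point, so the assumption holds.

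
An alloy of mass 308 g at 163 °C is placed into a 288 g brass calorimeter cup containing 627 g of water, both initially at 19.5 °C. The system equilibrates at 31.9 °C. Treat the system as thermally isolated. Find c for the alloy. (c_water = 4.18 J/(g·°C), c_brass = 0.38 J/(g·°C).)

c ≈ 0.838 J/(g·°C)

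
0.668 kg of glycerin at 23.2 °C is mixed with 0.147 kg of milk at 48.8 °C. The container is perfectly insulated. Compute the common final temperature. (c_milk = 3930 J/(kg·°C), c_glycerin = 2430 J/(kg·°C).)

T_f is the heat-capacity-weighted average of the initial temperatures:
T_f = (577.71·48.8 + 1623.2·23.2) / (577.71 + 1623.2)
    = 65851 / 2200.9 ≈ 29.92 °C

T_f ≈ 29.9 °C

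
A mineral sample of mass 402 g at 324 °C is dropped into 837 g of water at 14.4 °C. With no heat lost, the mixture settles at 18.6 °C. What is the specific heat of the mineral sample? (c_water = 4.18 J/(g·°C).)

m_s c (T_s − T_f) = m_water c_water (T_f − T_0):
402·c·(324 − 18.6) = 837·4.18·(18.6 − 14.4)
122771 c = 14694  ⇒  c ≈ 0.1197 J/(g·°C)

c ≈ 0.12 J/(g·°C)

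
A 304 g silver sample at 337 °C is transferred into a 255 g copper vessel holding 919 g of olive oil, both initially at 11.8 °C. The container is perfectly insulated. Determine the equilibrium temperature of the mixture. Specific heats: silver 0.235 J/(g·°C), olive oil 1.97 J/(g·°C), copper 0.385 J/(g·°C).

T_f ≈ 23.5 °C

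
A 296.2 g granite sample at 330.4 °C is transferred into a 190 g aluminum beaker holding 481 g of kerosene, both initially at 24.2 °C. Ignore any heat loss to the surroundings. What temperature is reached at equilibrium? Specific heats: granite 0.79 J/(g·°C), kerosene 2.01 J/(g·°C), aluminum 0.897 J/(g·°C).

T_f is the heat-capacity-weighted average of the initial temperatures:
T_f = (234*330.4 + 966.81*24.2 + 170.43*24.2) / (234 + 966.81 + 170.43)
    = 104834 / 1371.2 ≈ 76.45 °C

T_f ≈ 76.5 °C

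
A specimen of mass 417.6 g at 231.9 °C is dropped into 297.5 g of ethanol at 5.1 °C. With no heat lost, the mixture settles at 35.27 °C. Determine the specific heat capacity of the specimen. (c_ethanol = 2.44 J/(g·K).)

Conservation of energy gives ΣQ = 0:
417.6×c×(35.27 − 231.9) + 297.5×2.44×(35.27 − 5.1) = 0
-82113 c = -21900
c = -21900/-82113 ≈ 0.2667 J/(g·K)

c ≈ 0.267 J/(g·K)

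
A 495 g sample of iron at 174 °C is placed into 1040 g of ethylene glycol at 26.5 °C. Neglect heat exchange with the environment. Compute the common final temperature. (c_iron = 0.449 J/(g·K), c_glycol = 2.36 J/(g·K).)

With ΣQ=0 the equilibrium temperature is the m·c-weighted mean:
T_f = (222.25·174 + 2454.4·26.5) / (222.25 + 2454.4)
    = 103714 / 2676.7 ≈ 38.75 °C

T_f ≈ 38.7 °C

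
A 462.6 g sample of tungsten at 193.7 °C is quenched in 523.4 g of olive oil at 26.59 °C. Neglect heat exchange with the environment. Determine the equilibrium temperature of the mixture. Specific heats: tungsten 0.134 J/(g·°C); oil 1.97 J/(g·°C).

Conservation of energy gives ΣQ = 0:
462.6×0.134×(T − 193.7) + 523.4×1.97×(T − 26.59) = 0
61.99(T − 193.7) + 1031.1(T − 26.59) = 0
1093.1 T = 39424
T = 39424/1093.1 ≈ 36.07 °C

T_f ≈ 36.1 °C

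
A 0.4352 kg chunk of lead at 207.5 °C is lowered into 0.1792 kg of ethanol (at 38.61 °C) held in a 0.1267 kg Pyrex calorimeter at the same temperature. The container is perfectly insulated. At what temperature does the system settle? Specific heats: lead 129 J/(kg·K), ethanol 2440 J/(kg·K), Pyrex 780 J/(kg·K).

Energy conservation, ΣQ = 0:
0.4352·129·(T − 207.5) + 0.1792·2440·(T − 38.61) + 0.1267·780·(T − 38.61) = 0
592.21 T = 32347
T = 32347/592.21 ≈ 54.62 °C

T_f ≈ 54.6 °C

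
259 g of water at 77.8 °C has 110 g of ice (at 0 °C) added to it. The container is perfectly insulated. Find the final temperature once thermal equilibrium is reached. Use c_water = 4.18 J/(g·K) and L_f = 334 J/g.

T_f ≈ 30.8 °C

Energy balance with sensible and latent terms:
latent heat to melt: 110·334 = 36740; warm the meltwater: 459.8 T; water cools: 259·4.18·(T − 77.8) = 1082.6(T − 77.8)
1542.4 T = 84228 − 36740 = 47488
T ≈ 30.79 °C — above 0 °C, consistent with complete melting.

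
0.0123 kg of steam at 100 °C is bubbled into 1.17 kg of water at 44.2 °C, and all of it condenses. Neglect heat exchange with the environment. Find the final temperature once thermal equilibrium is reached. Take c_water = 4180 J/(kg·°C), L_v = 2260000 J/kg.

Sum of m c ΔT and latent-heat terms is zero:
condense steam: −0.0123·2260000 = −27798; condensate cools 100→T: 0.0123·4180·(T − 100) = 51.41(T − 100); original water: 4890.6(T − 44.2)
4942 T = 27798 + 5141.4 + 216165 = 249104
T ≈ 50.41 °C, under the boiling point, so the assumption holds.

T_f ≈ 50.4 °C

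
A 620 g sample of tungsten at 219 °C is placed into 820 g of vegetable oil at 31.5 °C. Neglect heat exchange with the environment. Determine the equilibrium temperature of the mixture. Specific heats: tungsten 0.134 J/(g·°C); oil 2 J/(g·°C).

Let T be the final temperature. ΣQ_i = 0:
620×0.134×(T − 219) + 820×2×(T − 31.5) = 0
(83.08 + 1640) T = 83.08×219 + 1640×31.5
T ≈ 40.54 °C

T_f ≈ 40.5 °C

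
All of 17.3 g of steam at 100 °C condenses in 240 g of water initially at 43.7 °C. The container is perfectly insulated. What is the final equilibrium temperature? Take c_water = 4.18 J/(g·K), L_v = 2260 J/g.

T_f ≈ 83.8 °C

Net heat exchanged in the isolated system is zero:
steam→water at 100 °C releases m L_v = 17.3·2260 = 39098
  condensate cools 100→T: 17.3·4.18·(T − 100) = 72.31(T − 100)
  original water: 1003.2(T − 43.7)
1075.5 T = 39098 + 7231.4 + 43840 = 90169
T ≈ 83.84 °C — below 100 °C, confirming all the steam condensed.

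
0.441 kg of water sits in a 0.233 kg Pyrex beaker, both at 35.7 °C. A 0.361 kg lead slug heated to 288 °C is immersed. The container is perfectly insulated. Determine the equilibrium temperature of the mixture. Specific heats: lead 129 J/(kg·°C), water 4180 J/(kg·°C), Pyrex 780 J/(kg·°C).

T_f ≈ 41.4 °C

Let T be the final temperature. ΣQ_i = 0:
0.361·129·(T − 288) + 0.441·4180·(T − 35.7) + 0.233·780·(T − 35.7) = 0
46.57(T − 288) + 1843.4(T − 35.7) + 181.74(T − 35.7) = 0
(46.57 + 1843.4 + 181.74) T = 46.57·288 + 1843.4·35.7 + 181.74·35.7
T = 85709 / 2071.7 = 41.4 °C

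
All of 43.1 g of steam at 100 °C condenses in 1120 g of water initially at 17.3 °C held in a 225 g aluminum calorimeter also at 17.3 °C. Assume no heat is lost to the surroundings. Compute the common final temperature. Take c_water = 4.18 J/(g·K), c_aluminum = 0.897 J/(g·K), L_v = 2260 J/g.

T_f ≈ 39.5 °C

Net heat exchanged in the isolated system is zero:
steam→water at 100 °C releases m L_v = 43.1×2260 = 97406
  condensate cools 100→T: 43.1×4.18×(T − 100) = 180.16(T − 100)
  water warms: 1120×4.18×(T − 17.3) = 4681.6(T − 17.3)
  cup: 201.83(T − 17.3)
5063.6 T = 97406 + 18016 + 84483 = 199905
T ≈ 39.48 °C, under the boiling point, so the assumption holds.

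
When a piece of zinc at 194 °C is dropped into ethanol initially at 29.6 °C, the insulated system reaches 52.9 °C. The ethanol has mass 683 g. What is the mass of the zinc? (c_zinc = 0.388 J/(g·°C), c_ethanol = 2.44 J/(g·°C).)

m ≈ 709 g

Net heat exchanged in the isolated system is zero:
m·0.388·(52.9 − 194) + 683·2.44·(52.9 − 29.6) = 0
-54.75 m = -38830
m = -38830/-54.75 ≈ 709.3 g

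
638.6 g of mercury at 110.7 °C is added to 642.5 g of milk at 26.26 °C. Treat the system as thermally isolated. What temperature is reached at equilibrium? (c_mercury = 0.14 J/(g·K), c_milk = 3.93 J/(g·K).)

T_f ≈ 29.1 °C

Net heat exchanged in the isolated system is zero:
638.6×0.14×(T − 110.7) + 642.5×3.93×(T − 26.26) = 0
89.4(T − 110.7) + 2525(T − 26.26) = 0
2614.4 T = 76204
T = 76204 / 2614.4 = 29.1 °C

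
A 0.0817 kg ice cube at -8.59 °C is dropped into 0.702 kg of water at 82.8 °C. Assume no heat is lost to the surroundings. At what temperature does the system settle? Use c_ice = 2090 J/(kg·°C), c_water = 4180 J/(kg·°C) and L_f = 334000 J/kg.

Sum of m c ΔT and latent-heat terms is zero:
ice -8.59→0 °C: 0.0817×2090×8.59 = 1466.8
  fusion: m_ice L_f = 0.0817×334000 = 27288
  warm the meltwater: 341.51 T
  water: 2934.4(T − 82.8)
3275.9 T = 242965 − 28755 = 214210
T ≈ 65.39 °C. Since T > 0 °C, the all-ice-melts assumption holds.

T_f ≈ 65.4 °C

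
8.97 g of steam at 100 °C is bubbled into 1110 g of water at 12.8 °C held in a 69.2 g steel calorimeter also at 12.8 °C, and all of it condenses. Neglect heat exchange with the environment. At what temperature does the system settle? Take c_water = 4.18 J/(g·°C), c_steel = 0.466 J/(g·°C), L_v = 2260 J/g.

Let T be the final temperature. ΣQ_i = 0:
steam→water at 100 °C releases m L_v = 8.97×2260 = 20272
  condensed water 100 °C→T: 37.49(T − 100)
  water warms: 1110×4.18×(T − 12.8) = 4639.8(T − 12.8)
  cup: 32.25(T − 12.8)
4709.5 T = 20272 + 3749.5 + 59802 = 83824
T ≈ 17.80 °C (< 100 °C, so full condensation is consistent).

T_f ≈ 17.8 °C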